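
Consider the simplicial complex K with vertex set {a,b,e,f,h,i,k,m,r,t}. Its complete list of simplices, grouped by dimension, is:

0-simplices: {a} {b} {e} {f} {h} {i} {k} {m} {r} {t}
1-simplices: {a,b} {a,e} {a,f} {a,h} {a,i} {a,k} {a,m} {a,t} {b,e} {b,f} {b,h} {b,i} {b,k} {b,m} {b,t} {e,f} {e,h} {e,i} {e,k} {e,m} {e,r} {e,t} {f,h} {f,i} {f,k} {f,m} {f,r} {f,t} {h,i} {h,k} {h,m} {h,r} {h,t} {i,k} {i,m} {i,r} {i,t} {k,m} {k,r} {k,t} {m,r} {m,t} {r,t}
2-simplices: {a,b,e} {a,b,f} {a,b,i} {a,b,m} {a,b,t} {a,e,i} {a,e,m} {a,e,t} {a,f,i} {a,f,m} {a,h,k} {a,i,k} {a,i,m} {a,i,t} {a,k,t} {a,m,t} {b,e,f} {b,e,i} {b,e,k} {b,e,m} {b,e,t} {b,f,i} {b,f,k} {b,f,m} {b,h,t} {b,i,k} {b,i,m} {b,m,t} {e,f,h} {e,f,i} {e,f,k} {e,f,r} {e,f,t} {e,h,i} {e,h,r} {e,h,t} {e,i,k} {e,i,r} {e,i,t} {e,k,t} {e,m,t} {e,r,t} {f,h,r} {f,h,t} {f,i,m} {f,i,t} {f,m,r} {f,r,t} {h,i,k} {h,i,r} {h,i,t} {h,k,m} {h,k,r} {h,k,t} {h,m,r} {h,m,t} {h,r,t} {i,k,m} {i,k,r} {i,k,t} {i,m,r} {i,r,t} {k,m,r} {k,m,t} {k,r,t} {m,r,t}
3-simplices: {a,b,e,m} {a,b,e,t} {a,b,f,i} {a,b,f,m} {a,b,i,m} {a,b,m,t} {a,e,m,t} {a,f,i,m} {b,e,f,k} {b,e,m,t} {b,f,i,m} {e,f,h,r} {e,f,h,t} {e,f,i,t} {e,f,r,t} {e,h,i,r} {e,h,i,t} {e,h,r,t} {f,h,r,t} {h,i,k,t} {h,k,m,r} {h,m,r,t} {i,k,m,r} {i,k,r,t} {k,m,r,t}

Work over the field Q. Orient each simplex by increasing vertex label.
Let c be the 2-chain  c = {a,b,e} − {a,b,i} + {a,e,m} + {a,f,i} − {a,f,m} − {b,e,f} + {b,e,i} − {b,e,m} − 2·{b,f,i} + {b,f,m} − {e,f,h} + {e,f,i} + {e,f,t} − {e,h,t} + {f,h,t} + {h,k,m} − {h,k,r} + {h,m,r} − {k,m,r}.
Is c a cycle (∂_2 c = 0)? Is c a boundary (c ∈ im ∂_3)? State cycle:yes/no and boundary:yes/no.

cycle:yes boundary:no

n_0=10 n_1=43 n_2=66 n_3=25  [Q]
∂1: piv[ab,ae,af,ah,ai,ak,am,at,er] rk=9  ker:be,bf,bh,bi,bk,bm,bt,ef,eh,ei,ek,em,et,fh,fi,fk,fm,fr,ft,hi,hk,hm,hr,ht,ik,im,ir,it,km,kr,kt,mr,mt,rt
∂2: piv[abe,abf,abi,abm,abt,aei,aem,aet,afi,afm,ahk,aik,aim,ait,akt,amt,bef,bek,bfk,bht,bik,efh,efr,eft,ehi,ehr,eht,eir,ert,fmr,hik,hkm,hkr,hmr] rk=34  ker:bei,bem,bet,bfi,bfm,bim,bmt,efi,efk,eik,eit,ekt,emt,fhr,fht,fim,fit,frt,hir,hit,hkt,hmt,hrt,ikm,ikr,ikt,imr,irt,kmr,kmt,krt,mrt
∂3: piv[abem,abet,abfi,abfm,abim,abmt,aemt,afim,befk,efhr,efht,efit,efrt,ehir,ehit,ehrt,hikt,hkmr,hmrt,ikmr,ikrt,kmrt] rk=22  ker:bemt,bfim,fhrt
∂2c = 0
c vs im∂3: residual ≠ 0 ⇒ not boundary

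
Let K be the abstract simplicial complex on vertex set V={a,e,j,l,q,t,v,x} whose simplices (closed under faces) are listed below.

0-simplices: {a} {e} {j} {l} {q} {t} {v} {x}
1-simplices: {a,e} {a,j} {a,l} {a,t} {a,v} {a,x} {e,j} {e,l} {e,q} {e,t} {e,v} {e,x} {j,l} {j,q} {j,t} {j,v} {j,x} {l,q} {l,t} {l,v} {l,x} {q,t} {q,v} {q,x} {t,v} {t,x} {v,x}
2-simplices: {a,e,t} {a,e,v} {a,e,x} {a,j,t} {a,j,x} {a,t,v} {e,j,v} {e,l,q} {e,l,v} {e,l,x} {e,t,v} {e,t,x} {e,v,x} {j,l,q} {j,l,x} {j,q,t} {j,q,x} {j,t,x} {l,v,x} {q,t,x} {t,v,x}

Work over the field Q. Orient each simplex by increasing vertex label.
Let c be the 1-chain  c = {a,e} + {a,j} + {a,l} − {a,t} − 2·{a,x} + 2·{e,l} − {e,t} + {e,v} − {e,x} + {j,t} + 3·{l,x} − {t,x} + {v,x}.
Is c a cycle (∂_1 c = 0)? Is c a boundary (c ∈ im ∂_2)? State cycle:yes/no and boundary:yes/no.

cycle:yes boundary:no

n_0=8 n_1=27 n_2=21  [Q]
∂1: piv[ae,aj,al,at,av,ax,eq] rk=7  ker:ej,el,et,ev,ex,jl,jq,jt,jv,jx,lq,lt,lv,lx,qt,qv,qx,tv,tx,vx
∂2: piv[aet,aev,aex,ajt,ajx,atv,ejv,elq,elv,elx,etx,evx,jlq,jlx,jqt,jqx] rk=16  ker:etv,jtx,lvx,qtx,tvx
∂1c = 0
c vs im∂2: residual ≠ 0 ⇒ not boundary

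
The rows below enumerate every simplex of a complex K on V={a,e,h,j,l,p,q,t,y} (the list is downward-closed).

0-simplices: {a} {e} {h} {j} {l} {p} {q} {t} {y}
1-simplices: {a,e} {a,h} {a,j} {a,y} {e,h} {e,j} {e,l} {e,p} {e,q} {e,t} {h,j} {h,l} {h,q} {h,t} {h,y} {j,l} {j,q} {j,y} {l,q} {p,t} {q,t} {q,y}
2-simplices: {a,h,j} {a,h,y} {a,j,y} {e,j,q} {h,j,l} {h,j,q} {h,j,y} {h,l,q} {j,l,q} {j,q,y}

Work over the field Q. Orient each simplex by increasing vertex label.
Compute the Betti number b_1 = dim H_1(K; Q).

n_0=9 n_1=22 n_2=10  [Q]
∂1: piv[ae,ah,aj,ay,el,ep,eq,et] rk=8  ker:eh,ej,hj,hl,hq,ht,hy,jl,jq,jy,lq,pt,qt,qy
∂2: piv[ahj,ahy,ajy,ejq,hjl,hjq,hlq,jqy] rk=8  ker:hjy,jlq
b_1=(22−8)−8=6

b_1=6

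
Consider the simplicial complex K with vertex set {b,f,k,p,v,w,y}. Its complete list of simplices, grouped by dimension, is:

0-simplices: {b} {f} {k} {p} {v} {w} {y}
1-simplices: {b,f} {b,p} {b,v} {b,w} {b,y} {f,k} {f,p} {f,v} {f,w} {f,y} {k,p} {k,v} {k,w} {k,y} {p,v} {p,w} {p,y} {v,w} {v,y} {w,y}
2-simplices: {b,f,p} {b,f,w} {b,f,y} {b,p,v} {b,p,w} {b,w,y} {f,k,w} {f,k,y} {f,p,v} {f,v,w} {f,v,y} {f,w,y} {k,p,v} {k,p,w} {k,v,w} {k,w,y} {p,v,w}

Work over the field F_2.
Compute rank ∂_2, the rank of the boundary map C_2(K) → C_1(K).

n_0=7 n_1=20 n_2=17  [Z2]
∂1: piv[bf,bp,bv,bw,by,fk] rk=6  ker:fp,fv,fw,fy,kp,kv,kw,ky,pv,pw,py,vw,vy,wy
∂2: piv[bfp,bfw,bfy,bpv,bpw,bwy,fkw,fky,fpv,fvw,fvy,kpv,kpw] rk=13  ker:fwy,kvw,kwy,pvw
rk∂_2=13

rank∂_2=13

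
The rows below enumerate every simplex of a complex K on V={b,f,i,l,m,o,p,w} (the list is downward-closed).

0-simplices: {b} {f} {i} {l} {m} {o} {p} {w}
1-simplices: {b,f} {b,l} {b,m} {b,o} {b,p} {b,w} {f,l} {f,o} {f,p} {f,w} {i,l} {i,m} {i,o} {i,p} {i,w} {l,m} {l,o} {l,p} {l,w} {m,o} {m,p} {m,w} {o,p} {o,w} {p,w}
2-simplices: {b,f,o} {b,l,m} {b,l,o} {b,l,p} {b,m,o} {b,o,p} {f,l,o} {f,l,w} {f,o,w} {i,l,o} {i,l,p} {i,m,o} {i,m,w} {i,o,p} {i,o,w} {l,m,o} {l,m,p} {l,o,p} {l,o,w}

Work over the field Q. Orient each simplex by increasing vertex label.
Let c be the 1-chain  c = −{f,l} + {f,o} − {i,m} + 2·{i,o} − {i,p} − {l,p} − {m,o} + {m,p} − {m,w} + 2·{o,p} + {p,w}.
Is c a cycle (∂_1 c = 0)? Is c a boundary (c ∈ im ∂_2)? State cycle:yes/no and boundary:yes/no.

cycle:yes boundary:no

n_0=8 n_1=25 n_2=19  [Q]
∂1: piv[bf,bl,bm,bo,bp,bw,il] rk=7  ker:fl,fo,fp,fw,im,io,ip,iw,lm,lo,lp,lw,mo,mp,mw,op,ow,pw
∂2: piv[bfo,blm,blo,blp,bmo,bop,flo,flw,fow,ilo,ilp,imo,imw,iow,lmp] rk=15  ker:iop,lmo,lop,low
∂1c = 0
c vs im∂2: residual ≠ 0 ⇒ not boundary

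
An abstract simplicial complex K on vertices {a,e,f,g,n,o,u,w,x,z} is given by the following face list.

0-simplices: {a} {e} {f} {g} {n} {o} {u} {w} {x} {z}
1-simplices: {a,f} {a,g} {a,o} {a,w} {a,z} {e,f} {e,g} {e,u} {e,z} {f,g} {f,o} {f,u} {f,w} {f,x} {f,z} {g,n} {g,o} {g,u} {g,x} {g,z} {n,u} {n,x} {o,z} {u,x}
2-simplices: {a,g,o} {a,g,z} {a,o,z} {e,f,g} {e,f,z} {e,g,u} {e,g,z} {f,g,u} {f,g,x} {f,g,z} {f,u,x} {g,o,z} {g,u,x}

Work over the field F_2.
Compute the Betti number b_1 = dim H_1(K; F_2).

b_1=5

n_0=10 n_1=24 n_2=13  [Z2]
∂1: piv[af,ag,ao,aw,az,ef,eu,fx,gn] rk=9  ker:eg,ez,fg,fo,fu,fw,fz,go,gu,gx,gz,nu,nx,oz,ux
∂2: piv[ago,agz,aoz,efg,efz,egu,egz,fgu,fgx,fux] rk=10  ker:fgz,goz,gux
b_1=(24−9)−10=5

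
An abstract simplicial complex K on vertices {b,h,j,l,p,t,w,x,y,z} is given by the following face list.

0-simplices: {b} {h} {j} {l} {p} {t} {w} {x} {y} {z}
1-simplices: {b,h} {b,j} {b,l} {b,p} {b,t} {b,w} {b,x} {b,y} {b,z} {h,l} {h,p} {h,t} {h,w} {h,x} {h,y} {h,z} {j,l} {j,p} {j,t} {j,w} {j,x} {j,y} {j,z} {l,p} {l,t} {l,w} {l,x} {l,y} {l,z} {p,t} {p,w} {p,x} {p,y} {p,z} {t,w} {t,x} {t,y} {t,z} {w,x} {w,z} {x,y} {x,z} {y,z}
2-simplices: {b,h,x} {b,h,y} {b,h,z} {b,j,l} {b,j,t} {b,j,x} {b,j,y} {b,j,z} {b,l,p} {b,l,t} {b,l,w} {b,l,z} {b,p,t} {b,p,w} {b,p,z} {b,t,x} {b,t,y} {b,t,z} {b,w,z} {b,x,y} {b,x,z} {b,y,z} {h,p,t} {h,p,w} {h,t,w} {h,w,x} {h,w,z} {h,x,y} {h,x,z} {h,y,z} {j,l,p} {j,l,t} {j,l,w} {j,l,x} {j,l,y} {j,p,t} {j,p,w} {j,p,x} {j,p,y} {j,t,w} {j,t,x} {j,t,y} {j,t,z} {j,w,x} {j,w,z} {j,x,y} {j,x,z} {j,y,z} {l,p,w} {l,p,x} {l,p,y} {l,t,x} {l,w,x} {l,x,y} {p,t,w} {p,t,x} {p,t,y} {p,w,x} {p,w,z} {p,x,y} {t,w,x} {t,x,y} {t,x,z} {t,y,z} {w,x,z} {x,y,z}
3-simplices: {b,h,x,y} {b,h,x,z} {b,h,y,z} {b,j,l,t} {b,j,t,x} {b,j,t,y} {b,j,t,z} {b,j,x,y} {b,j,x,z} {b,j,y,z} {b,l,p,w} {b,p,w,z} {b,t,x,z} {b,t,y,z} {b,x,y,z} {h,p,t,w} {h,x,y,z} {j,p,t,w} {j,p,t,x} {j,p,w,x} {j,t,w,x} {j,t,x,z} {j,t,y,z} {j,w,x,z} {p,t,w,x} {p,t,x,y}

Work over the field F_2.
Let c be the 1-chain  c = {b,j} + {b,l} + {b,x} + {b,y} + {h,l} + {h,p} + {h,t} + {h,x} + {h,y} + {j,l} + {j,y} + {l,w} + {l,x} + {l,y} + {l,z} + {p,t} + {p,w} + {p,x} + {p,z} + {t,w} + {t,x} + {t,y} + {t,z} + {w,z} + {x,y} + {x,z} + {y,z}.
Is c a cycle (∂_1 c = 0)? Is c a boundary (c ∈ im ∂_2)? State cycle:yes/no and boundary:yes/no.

n_0=10 n_1=43 n_2=66 n_3=26  [Z2]
∂1: piv[bh,bj,bl,bp,bt,bw,bx,by,bz] rk=9  ker:hl,hp,ht,hw,hx,hy,hz,jl,jp,jt,jw,jx,jy,jz,lp,lt,lw,lx,ly,lz,pt,pw,px,py,pz,tw,tx,ty,tz,wx,wz,xy,xz,yz
∂2: piv[bhx,bhy,bhz,bjl,bjt,bjx,bjy,bjz,blp,blt,blw,blz,bpt,bpw,bpz,btx,bty,btz,bwz,bxy,bxz,byz,hpt,hpw,htw,hwx,hwz,jlp,jlw,jlx,jly,jpx,jpy] rk=33  ker:hxy,hxz,hyz,jlt,jpt,jpw,jtw,jtx,jty,jtz,jwx,jwz,jxy,jxz,jyz,lpw,lpx,lpy,ltx,lwx,lxy,ptw,ptx,pty,pwx,pwz,pxy,twx,txy,txz,tyz,wxz,xyz
∂3: piv[bhxy,bhxz,bhyz,bjlt,bjtx,bjty,bjtz,bjxy,bjxz,bjyz,blpw,bpwz,btxz,btyz,bxyz,hptw,jptw,jptx,jpwx,jtwx,jwxz,ptxy] rk=22  ker:hxyz,jtxz,jtyz,ptwx
∂1c = {h} + {j} + {l} + {p} + {x} + {y}

cycle:no boundary:no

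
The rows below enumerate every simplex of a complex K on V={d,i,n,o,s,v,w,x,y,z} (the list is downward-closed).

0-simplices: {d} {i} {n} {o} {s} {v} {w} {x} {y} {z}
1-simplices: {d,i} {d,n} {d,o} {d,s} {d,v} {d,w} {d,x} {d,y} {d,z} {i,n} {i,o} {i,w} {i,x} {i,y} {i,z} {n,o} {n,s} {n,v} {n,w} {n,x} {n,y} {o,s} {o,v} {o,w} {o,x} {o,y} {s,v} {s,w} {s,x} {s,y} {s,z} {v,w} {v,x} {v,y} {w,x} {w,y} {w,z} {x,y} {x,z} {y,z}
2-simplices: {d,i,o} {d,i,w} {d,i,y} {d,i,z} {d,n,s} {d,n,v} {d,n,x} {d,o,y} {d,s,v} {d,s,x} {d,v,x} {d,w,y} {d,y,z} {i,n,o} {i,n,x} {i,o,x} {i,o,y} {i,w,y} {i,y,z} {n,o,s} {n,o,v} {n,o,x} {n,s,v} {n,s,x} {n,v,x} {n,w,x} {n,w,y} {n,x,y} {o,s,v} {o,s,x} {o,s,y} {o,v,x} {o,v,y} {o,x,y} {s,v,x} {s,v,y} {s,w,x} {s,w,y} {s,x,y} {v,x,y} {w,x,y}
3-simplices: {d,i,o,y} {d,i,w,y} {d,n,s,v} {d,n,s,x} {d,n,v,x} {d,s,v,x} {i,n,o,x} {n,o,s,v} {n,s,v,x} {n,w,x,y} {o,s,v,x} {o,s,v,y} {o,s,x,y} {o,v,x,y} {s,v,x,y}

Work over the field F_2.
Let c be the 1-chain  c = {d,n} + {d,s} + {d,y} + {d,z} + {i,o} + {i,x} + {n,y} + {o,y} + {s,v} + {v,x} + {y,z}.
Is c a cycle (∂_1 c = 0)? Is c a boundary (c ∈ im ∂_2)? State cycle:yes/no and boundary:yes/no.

n_0=10 n_1=40 n_2=41 n_3=15  [Z2]
∂1: piv[di,dn,do,ds,dv,dw,dx,dy,dz] rk=9  ker:in,io,iw,ix,iy,iz,no,ns,nv,nw,nx,ny,os,ov,ow,ox,oy,sv,sw,sx,sy,sz,vw,vx,vy,wx,wy,wz,xy,xz,yz
∂2: piv[dio,diw,diy,diz,dns,dnv,dnx,doy,dsv,dsx,dvx,dwy,dyz,ino,inx,iox,nos,nov,nwx,nwy,nxy,osy,ovy,oxy,swx] rk=25  ker:ioy,iwy,iyz,nox,nsv,nsx,nvx,osv,osx,ovx,svx,svy,swy,sxy,vxy,wxy
∂3: piv[dioy,diwy,dnsv,dnsx,dnvx,dsvx,inox,nosv,nwxy,osvx,osvy,osxy,ovxy] rk=13  ker:nsvx,svxy
∂1c = 0
c vs im∂2: reduces to 0 ⇒ boundary

cycle:yes boundary:yes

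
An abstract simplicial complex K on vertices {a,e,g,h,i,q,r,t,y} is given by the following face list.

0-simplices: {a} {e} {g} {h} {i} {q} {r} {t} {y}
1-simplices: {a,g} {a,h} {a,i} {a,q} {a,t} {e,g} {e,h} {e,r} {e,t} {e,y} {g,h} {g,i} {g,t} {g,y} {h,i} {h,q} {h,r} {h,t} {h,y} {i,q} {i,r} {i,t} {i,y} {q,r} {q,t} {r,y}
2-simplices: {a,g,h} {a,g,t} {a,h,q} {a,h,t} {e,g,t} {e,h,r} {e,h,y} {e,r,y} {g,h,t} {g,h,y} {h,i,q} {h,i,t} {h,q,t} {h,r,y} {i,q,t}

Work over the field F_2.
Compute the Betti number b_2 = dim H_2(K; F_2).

n_0=9 n_1=26 n_2=15  [Z2]
∂1: piv[ag,ah,ai,aq,at,eg,er,ey] rk=8  ker:eh,et,gh,gi,gt,gy,hi,hq,hr,ht,hy,iq,ir,it,iy,qr,qt,ry
∂2: piv[agh,agt,ahq,aht,egt,ehr,ehy,ery,ghy,hiq,hit,hqt] rk=12  ker:ght,hry,iqt
b_2=(15−12)−0=3

b_2=3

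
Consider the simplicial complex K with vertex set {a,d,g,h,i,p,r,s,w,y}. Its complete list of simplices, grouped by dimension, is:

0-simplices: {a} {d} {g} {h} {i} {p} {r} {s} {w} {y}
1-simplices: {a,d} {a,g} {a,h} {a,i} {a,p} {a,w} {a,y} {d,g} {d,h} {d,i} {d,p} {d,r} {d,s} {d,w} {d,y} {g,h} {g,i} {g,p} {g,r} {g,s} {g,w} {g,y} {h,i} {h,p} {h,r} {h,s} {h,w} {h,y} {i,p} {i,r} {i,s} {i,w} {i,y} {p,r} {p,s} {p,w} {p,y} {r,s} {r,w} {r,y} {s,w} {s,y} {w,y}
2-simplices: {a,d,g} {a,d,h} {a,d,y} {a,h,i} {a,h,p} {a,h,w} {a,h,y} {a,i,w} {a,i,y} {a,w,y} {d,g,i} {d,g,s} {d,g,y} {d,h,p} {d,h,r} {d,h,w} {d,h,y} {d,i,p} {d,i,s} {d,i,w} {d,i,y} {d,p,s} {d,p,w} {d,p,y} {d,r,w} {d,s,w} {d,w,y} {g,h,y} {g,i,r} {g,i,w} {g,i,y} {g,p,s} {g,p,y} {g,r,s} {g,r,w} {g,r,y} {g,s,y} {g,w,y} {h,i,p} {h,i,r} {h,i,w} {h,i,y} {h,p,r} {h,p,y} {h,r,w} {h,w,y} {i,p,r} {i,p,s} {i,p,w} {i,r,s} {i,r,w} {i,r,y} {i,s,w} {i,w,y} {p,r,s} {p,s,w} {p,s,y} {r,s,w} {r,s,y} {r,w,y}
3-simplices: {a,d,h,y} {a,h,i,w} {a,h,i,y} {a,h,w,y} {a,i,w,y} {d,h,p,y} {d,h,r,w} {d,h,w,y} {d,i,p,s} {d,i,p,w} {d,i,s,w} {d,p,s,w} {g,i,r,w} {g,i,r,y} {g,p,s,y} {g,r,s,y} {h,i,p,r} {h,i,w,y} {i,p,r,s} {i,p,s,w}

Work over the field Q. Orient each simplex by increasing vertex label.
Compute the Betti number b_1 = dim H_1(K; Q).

b_1=1

n_0=10 n_1=43 n_2=60 n_3=20  [Q]
∂1: piv[ad,ag,ah,ai,ap,aw,ay,dr,ds] rk=9  ker:dg,dh,di,dp,dw,dy,gh,gi,gp,gr,gs,gw,gy,hi,hp,hr,hs,hw,hy,ip,ir,is,iw,iy,pr,ps,pw,py,rs,rw,ry,sw,sy,wy
∂2: piv[adg,adh,ady,ahi,ahp,ahw,ahy,aiw,aiy,awy,dgi,dgs,dgy,dhp,dhr,dhw,dip,dis,diw,dps,dpw,dpy,drw,dsw,ghy,gir,giw,gps,grs,grw,gry,gsy,hpr] rk=33  ker:dhy,diy,dwy,giy,gpy,gwy,hip,hir,hiw,hiy,hpy,hrw,hwy,ipr,ips,ipw,irs,irw,iry,isw,iwy,prs,psw,psy,rsw,rsy,rwy
∂3: piv[adhy,ahiw,ahiy,ahwy,aiwy,dhpy,dhrw,dhwy,dips,dipw,disw,dpsw,girw,giry,gpsy,grsy,hipr,iprs] rk=18  ker:hiwy,ipsw
b_1=(43−9)−33=1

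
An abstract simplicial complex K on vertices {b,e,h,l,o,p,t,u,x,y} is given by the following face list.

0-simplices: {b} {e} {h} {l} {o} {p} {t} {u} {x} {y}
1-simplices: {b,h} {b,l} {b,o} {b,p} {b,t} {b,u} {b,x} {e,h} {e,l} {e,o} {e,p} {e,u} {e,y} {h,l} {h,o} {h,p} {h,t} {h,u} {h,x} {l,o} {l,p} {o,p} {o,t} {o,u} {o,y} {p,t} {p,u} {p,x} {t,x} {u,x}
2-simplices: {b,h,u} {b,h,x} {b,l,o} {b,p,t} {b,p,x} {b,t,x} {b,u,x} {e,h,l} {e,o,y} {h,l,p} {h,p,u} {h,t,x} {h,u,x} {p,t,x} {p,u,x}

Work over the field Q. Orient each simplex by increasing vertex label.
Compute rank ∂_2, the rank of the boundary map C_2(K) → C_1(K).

rank∂_2=13

n_0=10 n_1=30 n_2=15  [Q]
∂1: piv[bh,bl,bo,bp,bt,bu,bx,eh,ey] rk=9  ker:el,eo,ep,eu,hl,ho,hp,ht,hu,hx,lo,lp,op,ot,ou,oy,pt,pu,px,tx,ux
∂2: piv[bhu,bhx,blo,bpt,bpx,btx,bux,ehl,eoy,hlp,hpu,htx,pux] rk=13  ker:hux,ptx
rk∂_2=13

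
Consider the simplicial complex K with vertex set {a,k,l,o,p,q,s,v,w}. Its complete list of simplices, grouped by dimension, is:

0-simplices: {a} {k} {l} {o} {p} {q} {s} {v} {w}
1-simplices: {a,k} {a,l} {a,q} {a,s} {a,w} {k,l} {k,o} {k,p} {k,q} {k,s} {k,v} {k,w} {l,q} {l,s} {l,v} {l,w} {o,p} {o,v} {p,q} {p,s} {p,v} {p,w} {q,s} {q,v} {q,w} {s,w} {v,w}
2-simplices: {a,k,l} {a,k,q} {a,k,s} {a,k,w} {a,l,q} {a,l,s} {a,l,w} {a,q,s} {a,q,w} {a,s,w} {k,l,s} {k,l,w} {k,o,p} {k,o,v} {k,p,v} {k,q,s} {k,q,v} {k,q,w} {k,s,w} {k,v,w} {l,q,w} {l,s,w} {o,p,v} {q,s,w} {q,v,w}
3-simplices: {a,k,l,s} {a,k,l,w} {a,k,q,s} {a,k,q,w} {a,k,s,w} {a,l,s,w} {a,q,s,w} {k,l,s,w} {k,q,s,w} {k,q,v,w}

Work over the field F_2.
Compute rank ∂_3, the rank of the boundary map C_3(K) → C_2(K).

n_0=9 n_1=27 n_2=25 n_3=10  [Z2]
∂1: piv[ak,al,aq,as,aw,ko,kp,kv] rk=8  ker:kl,kq,ks,kw,lq,ls,lv,lw,op,ov,pq,ps,pv,pw,qs,qv,qw,sw,vw
∂2: piv[akl,akq,aks,akw,alq,als,alw,aqs,aqw,asw,kop,kov,kpv,kqv,kvw] rk=15  ker:kls,klw,kqs,kqw,ksw,lqw,lsw,opv,qsw,qvw
∂3: piv[akls,aklw,akqs,akqw,aksw,alsw,aqsw,kqvw] rk=8  ker:klsw,kqsw
rk∂_3=8

rank∂_3=8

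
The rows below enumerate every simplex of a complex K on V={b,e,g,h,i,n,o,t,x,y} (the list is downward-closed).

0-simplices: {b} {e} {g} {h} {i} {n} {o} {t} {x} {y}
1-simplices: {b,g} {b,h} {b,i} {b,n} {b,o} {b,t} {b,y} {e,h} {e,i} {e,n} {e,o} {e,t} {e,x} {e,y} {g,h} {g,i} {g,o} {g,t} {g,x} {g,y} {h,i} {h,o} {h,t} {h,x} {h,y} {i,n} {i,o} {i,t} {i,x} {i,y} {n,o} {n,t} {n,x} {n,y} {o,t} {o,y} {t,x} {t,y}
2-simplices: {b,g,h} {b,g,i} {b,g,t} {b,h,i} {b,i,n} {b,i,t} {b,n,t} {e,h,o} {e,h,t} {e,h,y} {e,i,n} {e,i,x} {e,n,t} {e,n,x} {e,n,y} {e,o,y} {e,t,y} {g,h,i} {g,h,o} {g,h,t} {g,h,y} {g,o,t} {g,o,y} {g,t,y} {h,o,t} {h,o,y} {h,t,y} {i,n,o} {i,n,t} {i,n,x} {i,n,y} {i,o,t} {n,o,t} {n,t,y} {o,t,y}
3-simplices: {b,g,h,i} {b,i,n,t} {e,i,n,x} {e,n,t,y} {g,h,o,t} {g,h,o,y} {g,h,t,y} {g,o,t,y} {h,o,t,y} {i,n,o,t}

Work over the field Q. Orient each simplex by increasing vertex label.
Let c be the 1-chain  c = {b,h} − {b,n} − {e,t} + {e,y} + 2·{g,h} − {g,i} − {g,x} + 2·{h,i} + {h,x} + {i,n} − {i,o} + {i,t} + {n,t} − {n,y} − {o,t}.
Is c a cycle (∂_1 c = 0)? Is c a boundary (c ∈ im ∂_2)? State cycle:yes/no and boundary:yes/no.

n_0=10 n_1=38 n_2=35 n_3=10  [Q]
∂1: piv[bg,bh,bi,bn,bo,bt,by,eh,ex] rk=9  ker:ei,en,eo,et,ey,gh,gi,go,gt,gx,gy,hi,ho,ht,hx,hy,in,io,it,ix,iy,no,nt,nx,ny,ot,oy,tx,ty
∂2: piv[bgh,bgi,bgt,bhi,bin,bit,bnt,eho,eht,ehy,ein,eix,ent,enx,eny,eoy,ety,gho,ght,ghy,got,ino,iny,iot] rk=24  ker:ghi,goy,gty,hot,hoy,hty,int,inx,not,nty,oty
∂3: piv[bghi,bint,einx,enty,ghot,ghoy,ghty,goty,inot] rk=9  ker:hoty
∂1c = 0
c vs im∂2: residual ≠ 0 ⇒ not boundary

cycle:yes boundary:no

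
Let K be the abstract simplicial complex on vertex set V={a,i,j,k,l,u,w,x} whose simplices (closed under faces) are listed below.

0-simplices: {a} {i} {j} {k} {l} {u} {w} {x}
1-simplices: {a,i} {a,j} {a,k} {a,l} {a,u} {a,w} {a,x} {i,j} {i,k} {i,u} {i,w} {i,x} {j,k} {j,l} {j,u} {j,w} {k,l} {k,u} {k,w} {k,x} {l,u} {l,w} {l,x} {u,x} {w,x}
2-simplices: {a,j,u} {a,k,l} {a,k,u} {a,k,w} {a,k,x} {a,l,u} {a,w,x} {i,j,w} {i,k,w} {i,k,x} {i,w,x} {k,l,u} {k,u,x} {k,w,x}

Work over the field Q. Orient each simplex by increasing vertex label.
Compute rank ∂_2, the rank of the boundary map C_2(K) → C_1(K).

n_0=8 n_1=25 n_2=14  [Q]
∂1: piv[ai,aj,ak,al,au,aw,ax] rk=7  ker:ij,ik,iu,iw,ix,jk,jl,ju,jw,kl,ku,kw,kx,lu,lw,lx,ux,wx
∂2: piv[aju,akl,aku,akw,akx,alu,awx,ijw,ikw,ikx,kux] rk=11  ker:iwx,klu,kwx
rk∂_2=11

rank∂_2=11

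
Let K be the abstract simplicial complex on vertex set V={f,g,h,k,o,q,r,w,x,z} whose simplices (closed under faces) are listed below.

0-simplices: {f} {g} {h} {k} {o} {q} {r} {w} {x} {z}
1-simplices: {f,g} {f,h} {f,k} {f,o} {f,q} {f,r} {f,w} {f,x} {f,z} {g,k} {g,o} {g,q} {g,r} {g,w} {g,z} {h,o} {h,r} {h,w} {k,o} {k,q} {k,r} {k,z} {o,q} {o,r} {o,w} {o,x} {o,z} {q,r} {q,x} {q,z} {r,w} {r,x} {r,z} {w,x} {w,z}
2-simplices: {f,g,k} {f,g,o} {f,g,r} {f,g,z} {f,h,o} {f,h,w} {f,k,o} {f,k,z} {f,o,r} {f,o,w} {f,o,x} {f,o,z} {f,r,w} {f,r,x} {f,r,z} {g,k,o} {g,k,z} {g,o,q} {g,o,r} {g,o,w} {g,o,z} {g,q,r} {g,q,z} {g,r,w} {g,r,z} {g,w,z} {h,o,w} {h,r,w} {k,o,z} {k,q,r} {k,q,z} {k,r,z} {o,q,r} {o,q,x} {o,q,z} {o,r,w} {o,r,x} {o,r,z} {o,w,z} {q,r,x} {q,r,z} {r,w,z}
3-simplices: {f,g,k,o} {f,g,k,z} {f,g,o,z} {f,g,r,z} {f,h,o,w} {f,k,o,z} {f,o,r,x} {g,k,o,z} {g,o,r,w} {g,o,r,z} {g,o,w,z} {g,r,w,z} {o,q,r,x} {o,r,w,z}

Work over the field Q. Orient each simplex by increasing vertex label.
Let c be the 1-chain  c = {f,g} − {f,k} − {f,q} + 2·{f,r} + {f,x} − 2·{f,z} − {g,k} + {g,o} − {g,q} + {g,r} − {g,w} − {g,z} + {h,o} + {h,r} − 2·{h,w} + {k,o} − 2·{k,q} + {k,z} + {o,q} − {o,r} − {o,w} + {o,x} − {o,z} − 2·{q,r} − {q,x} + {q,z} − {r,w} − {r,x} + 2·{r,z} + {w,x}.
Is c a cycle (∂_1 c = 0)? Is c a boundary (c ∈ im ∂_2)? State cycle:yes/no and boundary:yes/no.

cycle:no boundary:no

n_0=10 n_1=35 n_2=42 n_3=14  [Q]
∂1: piv[fg,fh,fk,fo,fq,fr,fw,fx,fz] rk=9  ker:gk,go,gq,gr,gw,gz,ho,hr,hw,ko,kq,kr,kz,oq,or,ow,ox,oz,qr,qx,qz,rw,rx,rz,wx,wz
∂2: piv[fgk,fgo,fgr,fgz,fho,fhw,fko,fkz,for,fow,fox,foz,frw,frx,frz,goq,gow,gqr,gqz,gwz,hrw,kqr,kqz,oqx] rk=24  ker:gko,gkz,gor,goz,grw,grz,how,koz,krz,oqr,oqz,orw,orx,orz,owz,qrx,qrz,rwz
∂3: piv[fgko,fgkz,fgoz,fgrz,fhow,fkoz,forx,gorw,gorz,gowz,grwz,oqrx] rk=12  ker:gkoz,orwz
∂1c = 3·{g} − 2·{k} + 4·{o} − {q} + {r} − 6·{w} + {x}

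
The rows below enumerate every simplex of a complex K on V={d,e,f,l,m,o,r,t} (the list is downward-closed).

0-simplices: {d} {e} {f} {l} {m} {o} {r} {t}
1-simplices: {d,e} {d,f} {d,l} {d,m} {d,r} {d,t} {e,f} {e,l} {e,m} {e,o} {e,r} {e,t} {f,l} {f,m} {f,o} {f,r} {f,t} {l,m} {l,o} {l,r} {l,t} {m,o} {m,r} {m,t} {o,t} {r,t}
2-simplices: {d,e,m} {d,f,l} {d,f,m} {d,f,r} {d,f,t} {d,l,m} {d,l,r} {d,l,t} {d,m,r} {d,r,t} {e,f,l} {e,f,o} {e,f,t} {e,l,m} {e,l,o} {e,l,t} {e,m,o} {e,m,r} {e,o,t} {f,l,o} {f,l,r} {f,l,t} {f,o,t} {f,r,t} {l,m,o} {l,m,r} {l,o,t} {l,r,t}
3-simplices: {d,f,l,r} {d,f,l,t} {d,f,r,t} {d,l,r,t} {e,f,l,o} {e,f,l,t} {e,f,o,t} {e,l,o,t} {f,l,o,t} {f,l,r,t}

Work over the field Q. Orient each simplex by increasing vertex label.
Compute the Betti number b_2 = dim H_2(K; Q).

n_0=8 n_1=26 n_2=28 n_3=10  [Q]
∂1: piv[de,df,dl,dm,dr,dt,eo] rk=7  ker:ef,el,em,er,et,fl,fm,fo,fr,ft,lm,lo,lr,lt,mo,mr,mt,ot,rt
∂2: piv[dem,dfl,dfm,dfr,dft,dlm,dlr,dlt,dmr,drt,efl,efo,eft,elm,elo,emo,emr,eot] rk=18  ker:elt,flo,flr,flt,fot,frt,lmo,lmr,lot,lrt
∂3: piv[dflr,dflt,dfrt,dlrt,eflo,eflt,efot,elot] rk=8  ker:flot,flrt
b_2=(28−18)−8=2

b_2=2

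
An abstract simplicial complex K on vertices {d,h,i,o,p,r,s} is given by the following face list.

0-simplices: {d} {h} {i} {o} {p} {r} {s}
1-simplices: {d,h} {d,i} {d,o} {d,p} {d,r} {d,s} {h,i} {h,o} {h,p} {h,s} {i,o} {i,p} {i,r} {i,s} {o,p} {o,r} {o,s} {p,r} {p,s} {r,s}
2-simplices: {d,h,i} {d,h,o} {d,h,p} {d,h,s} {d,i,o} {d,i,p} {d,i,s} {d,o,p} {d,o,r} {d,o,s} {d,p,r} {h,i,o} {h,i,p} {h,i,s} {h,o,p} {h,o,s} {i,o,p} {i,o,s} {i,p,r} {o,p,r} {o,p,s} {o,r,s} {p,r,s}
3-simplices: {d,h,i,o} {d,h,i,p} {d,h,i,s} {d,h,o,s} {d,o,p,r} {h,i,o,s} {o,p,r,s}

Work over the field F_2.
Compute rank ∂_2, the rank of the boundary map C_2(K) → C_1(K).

n_0=7 n_1=20 n_2=23 n_3=7  [Z2]
∂1: piv[dh,di,do,dp,dr,ds] rk=6  ker:hi,ho,hp,hs,io,ip,ir,is,op,or,os,pr,ps,rs
∂2: piv[dhi,dho,dhp,dhs,dio,dip,dis,dop,dor,dos,dpr,ipr,ops,ors] rk=14  ker:hio,hip,his,hop,hos,iop,ios,opr,prs
∂3: piv[dhio,dhip,dhis,dhos,dopr,hios,oprs] rk=7
rk∂_2=14

rank∂_2=14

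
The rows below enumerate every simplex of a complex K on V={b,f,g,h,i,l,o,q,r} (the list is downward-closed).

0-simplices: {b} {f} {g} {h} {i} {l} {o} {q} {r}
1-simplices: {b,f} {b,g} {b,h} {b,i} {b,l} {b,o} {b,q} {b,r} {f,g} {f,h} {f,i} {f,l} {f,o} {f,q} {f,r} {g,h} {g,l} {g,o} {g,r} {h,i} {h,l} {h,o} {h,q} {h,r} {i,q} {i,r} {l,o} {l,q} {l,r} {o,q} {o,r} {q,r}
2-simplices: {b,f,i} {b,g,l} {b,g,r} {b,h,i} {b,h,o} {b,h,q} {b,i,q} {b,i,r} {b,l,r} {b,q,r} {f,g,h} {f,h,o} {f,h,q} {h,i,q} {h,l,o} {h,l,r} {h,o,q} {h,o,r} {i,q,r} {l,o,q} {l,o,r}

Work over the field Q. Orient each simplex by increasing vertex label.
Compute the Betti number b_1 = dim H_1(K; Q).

n_0=9 n_1=32 n_2=21  [Q]
∂1: piv[bf,bg,bh,bi,bl,bo,bq,br] rk=8  ker:fg,fh,fi,fl,fo,fq,fr,gh,gl,go,gr,hi,hl,ho,hq,hr,iq,ir,lo,lq,lr,oq,or,qr
∂2: piv[bfi,bgl,bgr,bhi,bho,bhq,biq,bir,blr,bqr,fgh,fho,fhq,hlo,hlr,hoq,hor,loq] rk=18  ker:hiq,iqr,lor
b_1=(32−8)−18=6

b_1=6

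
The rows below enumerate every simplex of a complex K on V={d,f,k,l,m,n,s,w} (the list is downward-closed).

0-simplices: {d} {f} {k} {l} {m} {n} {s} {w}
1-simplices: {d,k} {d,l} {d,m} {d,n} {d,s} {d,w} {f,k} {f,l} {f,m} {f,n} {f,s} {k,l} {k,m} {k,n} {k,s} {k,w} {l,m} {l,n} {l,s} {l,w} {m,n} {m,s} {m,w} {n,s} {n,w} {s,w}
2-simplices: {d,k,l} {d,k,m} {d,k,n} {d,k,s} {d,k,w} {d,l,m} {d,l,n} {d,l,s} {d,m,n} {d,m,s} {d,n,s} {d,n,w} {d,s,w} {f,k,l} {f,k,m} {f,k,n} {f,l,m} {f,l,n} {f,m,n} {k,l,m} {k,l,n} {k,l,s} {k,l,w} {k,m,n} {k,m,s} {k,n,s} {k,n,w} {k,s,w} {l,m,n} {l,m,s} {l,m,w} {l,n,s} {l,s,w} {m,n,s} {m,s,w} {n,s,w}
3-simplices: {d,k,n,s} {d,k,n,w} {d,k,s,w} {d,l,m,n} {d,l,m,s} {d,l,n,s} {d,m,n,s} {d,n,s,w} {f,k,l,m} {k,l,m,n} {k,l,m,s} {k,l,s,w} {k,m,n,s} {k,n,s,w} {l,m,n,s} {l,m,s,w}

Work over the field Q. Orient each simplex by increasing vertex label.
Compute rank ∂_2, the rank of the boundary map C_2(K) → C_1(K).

n_0=8 n_1=26 n_2=36 n_3=16  [Q]
∂1: piv[dk,dl,dm,dn,ds,dw,fk] rk=7  ker:fl,fm,fn,fs,kl,km,kn,ks,kw,lm,ln,ls,lw,mn,ms,mw,ns,nw,sw
∂2: piv[dkl,dkm,dkn,dks,dkw,dlm,dln,dls,dmn,dms,dns,dnw,dsw,fkl,fkm,fkn,klw,lmw] rk=18  ker:flm,fln,fmn,klm,kln,kls,kmn,kms,kns,knw,ksw,lmn,lms,lns,lsw,mns,msw,nsw
∂3: piv[dkns,dknw,dksw,dlmn,dlms,dlns,dmns,dnsw,fklm,klmn,klms,klsw,kmns,lmsw] rk=14  ker:knsw,lmns
rk∂_2=18

rank∂_2=18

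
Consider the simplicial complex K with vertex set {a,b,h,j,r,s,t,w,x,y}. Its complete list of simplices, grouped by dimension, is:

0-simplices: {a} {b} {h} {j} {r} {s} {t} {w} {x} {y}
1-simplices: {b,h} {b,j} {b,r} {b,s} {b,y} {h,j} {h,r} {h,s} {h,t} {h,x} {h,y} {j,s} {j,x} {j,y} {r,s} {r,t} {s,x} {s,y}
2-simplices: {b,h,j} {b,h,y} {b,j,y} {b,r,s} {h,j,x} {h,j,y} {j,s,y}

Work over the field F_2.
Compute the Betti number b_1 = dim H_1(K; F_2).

n_0=10 n_1=18 n_2=7  [Z2]
∂1: piv[bh,bj,br,bs,by,ht,hx] rk=7  ker:hj,hr,hs,hy,js,jx,jy,rs,rt,sx,sy
∂2: piv[bhj,bhy,bjy,brs,hjx,jsy] rk=6  ker:hjy
b_1=(18−7)−6=5

b_1=5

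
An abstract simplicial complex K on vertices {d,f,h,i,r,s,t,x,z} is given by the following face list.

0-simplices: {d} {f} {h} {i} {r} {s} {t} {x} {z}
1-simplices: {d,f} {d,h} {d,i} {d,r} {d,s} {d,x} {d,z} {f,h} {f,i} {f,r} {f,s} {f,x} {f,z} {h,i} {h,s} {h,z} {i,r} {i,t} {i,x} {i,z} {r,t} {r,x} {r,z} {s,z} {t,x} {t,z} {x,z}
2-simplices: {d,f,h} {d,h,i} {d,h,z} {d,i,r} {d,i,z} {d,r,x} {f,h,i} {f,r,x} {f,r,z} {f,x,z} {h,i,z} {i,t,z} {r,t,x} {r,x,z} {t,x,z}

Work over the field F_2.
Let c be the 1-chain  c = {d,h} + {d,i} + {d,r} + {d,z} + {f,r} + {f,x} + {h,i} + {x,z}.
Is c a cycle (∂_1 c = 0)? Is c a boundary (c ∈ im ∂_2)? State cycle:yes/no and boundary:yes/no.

n_0=9 n_1=27 n_2=15  [Z2]
∂1: piv[df,dh,di,dr,ds,dx,dz,it] rk=8  ker:fh,fi,fr,fs,fx,fz,hi,hs,hz,ir,ix,iz,rt,rx,rz,sz,tx,tz,xz
∂2: piv[dfh,dhi,dhz,dir,diz,drx,fhi,frx,frz,fxz,itz,rtx,txz] rk=13  ker:hiz,rxz
∂1c = 0
c vs im∂2: residual ≠ 0 ⇒ not boundary

cycle:yes boundary:no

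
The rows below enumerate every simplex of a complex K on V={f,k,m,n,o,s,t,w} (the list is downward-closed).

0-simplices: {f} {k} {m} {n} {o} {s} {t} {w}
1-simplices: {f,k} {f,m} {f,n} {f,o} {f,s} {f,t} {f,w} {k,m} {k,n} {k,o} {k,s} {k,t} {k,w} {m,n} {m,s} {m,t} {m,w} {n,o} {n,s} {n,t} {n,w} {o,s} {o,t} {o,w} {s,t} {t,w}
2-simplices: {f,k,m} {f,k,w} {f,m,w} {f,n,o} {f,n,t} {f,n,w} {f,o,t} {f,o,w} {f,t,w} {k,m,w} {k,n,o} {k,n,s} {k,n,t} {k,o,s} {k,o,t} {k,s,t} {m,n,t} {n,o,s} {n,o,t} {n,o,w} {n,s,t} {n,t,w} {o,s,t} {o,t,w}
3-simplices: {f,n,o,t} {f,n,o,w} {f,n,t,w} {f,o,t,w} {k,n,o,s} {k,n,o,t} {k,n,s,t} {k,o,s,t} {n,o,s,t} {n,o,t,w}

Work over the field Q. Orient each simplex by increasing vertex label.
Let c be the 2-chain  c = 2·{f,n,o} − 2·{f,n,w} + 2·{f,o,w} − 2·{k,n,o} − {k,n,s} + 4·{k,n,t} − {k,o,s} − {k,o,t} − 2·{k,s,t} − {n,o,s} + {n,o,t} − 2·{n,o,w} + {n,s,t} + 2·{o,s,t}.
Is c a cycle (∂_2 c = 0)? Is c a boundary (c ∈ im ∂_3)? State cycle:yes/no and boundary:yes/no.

n_0=8 n_1=26 n_2=24 n_3=10  [Q]
∂1: piv[fk,fm,fn,fo,fs,ft,fw] rk=7  ker:km,kn,ko,ks,kt,kw,mn,ms,mt,mw,no,ns,nt,nw,os,ot,ow,st,tw
∂2: piv[fkm,fkw,fmw,fno,fnt,fnw,fot,fow,ftw,kno,kns,knt,kos,kst,mnt] rk=15  ker:kmw,kot,nos,not,now,nst,ntw,ost,otw
∂3: piv[fnot,fnow,fntw,fotw,knos,knot,knst,kost] rk=8  ker:nost,notw
∂2c = {k,n} − {k,t} − 2·{n,o} + {n,s} + 2·{n,t} − 2·{o,t} + {s,t}

cycle:no boundary:no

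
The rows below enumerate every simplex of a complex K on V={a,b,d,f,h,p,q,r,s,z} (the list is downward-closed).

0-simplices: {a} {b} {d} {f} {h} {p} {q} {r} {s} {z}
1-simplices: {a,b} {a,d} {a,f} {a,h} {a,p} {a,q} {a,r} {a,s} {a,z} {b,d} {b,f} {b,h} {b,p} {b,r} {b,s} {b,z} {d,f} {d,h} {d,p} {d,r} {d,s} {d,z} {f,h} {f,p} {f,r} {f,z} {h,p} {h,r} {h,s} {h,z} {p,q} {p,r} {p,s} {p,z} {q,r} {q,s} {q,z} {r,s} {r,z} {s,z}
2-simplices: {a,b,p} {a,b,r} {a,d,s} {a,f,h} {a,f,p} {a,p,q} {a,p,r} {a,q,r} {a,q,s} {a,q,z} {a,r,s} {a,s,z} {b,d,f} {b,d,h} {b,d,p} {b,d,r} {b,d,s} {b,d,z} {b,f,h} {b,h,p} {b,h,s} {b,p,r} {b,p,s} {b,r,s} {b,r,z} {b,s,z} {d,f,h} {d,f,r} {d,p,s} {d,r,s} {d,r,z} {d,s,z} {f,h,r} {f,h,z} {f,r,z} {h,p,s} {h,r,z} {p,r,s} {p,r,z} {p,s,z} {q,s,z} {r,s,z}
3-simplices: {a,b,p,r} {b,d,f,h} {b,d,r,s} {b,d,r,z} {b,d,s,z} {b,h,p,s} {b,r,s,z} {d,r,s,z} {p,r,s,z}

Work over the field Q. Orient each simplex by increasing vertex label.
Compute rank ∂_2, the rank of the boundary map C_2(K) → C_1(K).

n_0=10 n_1=40 n_2=42 n_3=9  [Q]
∂1: piv[ab,ad,af,ah,ap,aq,ar,as,az] rk=9  ker:bd,bf,bh,bp,br,bs,bz,df,dh,dp,dr,ds,dz,fh,fp,fr,fz,hp,hr,hs,hz,pq,pr,ps,pz,qr,qs,qz,rs,rz,sz
∂2: piv[abp,abr,ads,afh,afp,apq,apr,aqr,aqs,aqz,ars,asz,bdf,bdh,bdp,bdr,bds,bdz,bfh,bhp,bhs,bps,brs,brz,bsz,dfr,fhr,fhz,frz,prz] rk=30  ker:bpr,dfh,dps,drs,drz,dsz,hps,hrz,prs,psz,qsz,rsz
∂3: piv[abpr,bdfh,bdrs,bdrz,bdsz,bhps,brsz,prsz] rk=8  ker:drsz
rk∂_2=30

rank∂_2=30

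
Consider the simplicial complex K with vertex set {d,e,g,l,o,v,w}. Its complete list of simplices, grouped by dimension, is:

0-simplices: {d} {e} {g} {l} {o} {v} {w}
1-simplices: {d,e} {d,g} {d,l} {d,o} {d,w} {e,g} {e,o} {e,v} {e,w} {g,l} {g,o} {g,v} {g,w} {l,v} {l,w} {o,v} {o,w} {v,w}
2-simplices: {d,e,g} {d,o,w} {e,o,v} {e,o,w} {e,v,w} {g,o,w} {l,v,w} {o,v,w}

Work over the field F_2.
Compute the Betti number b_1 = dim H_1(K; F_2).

b_1=5

n_0=7 n_1=18 n_2=8  [Z2]
∂1: piv[de,dg,dl,do,dw,ev] rk=6  ker:eg,eo,ew,gl,go,gv,gw,lv,lw,ov,ow,vw
∂2: piv[deg,dow,eov,eow,evw,gow,lvw] rk=7  ker:ovw
b_1=(18−6)−7=5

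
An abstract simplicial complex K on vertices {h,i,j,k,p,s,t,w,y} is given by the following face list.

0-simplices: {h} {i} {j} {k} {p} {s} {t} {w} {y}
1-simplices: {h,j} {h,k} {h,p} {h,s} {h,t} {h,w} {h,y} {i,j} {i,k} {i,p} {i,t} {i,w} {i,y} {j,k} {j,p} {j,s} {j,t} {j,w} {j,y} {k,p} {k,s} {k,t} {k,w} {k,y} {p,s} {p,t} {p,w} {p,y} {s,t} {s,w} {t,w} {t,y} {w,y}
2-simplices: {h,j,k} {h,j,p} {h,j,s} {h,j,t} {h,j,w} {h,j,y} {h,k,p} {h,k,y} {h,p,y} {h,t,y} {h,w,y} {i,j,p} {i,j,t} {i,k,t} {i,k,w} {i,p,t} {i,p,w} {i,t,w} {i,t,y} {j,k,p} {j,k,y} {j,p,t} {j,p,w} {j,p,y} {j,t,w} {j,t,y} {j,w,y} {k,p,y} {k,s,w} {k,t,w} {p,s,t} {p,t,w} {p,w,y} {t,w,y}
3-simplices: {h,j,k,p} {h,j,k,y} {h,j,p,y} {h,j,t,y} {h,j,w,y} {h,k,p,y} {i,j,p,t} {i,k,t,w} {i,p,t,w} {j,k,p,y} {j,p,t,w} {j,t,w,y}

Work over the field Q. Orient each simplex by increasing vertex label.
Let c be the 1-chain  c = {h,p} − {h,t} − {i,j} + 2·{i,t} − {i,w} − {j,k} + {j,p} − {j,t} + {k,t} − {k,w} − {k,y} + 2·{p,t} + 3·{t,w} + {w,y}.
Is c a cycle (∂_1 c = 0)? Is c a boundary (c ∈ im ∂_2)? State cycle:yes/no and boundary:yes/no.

n_0=9 n_1=33 n_2=34 n_3=12  [Q]
∂1: piv[hj,hk,hp,hs,ht,hw,hy,ij] rk=8  ker:ik,ip,it,iw,iy,jk,jp,js,jt,jw,jy,kp,ks,kt,kw,ky,ps,pt,pw,py,st,sw,tw,ty,wy
∂2: piv[hjk,hjp,hjs,hjt,hjw,hjy,hkp,hky,hpy,hty,hwy,ijp,ijt,ikt,ikw,ipt,ipw,itw,ity,jpw,ksw,pst] rk=22  ker:jkp,jky,jpt,jpy,jtw,jty,jwy,kpy,ktw,ptw,pwy,twy
∂3: piv[hjkp,hjky,hjpy,hjty,hjwy,hkpy,ijpt,iktw,iptw,jptw,jtwy] rk=11  ker:jkpy
∂1c = 0
c vs im∂2: reduces to 0 ⇒ boundary

cycle:yes boundary:yes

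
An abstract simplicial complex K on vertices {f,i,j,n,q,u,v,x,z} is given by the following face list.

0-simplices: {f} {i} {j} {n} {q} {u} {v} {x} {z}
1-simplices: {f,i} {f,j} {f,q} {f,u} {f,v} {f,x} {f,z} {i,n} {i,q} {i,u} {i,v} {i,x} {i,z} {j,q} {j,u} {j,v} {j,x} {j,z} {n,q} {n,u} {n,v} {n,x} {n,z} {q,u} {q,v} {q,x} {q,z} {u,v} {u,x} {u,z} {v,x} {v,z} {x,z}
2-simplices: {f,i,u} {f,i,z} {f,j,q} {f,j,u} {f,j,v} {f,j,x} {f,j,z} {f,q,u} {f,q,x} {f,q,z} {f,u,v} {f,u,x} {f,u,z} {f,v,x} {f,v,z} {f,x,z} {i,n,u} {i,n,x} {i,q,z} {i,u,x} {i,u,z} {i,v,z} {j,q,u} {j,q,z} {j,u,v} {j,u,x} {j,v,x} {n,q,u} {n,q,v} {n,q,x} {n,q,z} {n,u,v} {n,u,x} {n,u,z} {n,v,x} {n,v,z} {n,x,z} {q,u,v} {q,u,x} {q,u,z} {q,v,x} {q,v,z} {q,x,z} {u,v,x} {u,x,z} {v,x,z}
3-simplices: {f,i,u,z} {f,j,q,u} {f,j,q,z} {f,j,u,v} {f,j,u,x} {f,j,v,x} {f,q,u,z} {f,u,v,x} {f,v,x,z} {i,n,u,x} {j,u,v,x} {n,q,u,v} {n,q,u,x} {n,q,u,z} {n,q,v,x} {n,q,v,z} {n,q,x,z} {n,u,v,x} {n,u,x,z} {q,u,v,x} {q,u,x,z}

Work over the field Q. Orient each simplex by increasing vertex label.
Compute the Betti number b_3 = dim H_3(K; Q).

b_3=3

n_0=9 n_1=33 n_2=46 n_3=21  [Q]
∂1: piv[fi,fj,fq,fu,fv,fx,fz,in] rk=8  ker:iq,iu,iv,ix,iz,jq,ju,jv,jx,jz,nq,nu,nv,nx,nz,qu,qv,qx,qz,uv,ux,uz,vx,vz,xz
∂2: piv[fiu,fiz,fjq,fju,fjv,fjx,fjz,fqu,fqx,fqz,fuv,fux,fuz,fvx,fvz,fxz,inu,inx,iqz,iux,ivz,nqu,nqv,nqz,nuv] rk=25  ker:iuz,jqu,jqz,juv,jux,jvx,nqx,nux,nuz,nvx,nvz,nxz,quv,qux,quz,qvx,qvz,qxz,uvx,uxz,vxz
∂3: piv[fiuz,fjqu,fjqz,fjuv,fjux,fjvx,fquz,fuvx,fvxz,inux,nquv,nqux,nquz,nqvx,nqvz,nqxz,nuvx,nuxz] rk=18  ker:juvx,quvx,quxz
b_3=(21−18)−0=3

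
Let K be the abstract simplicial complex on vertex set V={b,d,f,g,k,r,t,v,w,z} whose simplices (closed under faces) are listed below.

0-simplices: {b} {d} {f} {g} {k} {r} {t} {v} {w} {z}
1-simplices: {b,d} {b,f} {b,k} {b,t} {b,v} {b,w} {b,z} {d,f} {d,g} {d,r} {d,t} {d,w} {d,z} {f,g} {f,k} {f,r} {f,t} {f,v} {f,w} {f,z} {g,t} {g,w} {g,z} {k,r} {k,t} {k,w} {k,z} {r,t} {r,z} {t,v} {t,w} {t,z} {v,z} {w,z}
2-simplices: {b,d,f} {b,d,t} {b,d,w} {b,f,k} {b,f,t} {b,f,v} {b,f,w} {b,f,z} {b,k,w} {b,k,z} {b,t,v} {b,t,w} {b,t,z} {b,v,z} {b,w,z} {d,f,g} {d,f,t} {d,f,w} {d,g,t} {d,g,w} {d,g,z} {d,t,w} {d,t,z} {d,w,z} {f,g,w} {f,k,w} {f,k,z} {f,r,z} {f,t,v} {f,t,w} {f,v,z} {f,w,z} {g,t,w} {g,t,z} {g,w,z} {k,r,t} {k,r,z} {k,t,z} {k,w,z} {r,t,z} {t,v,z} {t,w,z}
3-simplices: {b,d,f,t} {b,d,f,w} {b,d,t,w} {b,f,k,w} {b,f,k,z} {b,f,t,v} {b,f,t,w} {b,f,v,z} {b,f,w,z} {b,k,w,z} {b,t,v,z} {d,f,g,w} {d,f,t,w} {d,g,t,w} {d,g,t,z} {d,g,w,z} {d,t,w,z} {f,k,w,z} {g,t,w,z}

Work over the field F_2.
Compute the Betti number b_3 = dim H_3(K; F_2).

n_0=10 n_1=34 n_2=42 n_3=19  [Z2]
∂1: piv[bd,bf,bk,bt,bv,bw,bz,dg,dr] rk=9  ker:df,dt,dw,dz,fg,fk,fr,ft,fv,fw,fz,gt,gw,gz,kr,kt,kw,kz,rt,rz,tv,tw,tz,vz,wz
∂2: piv[bdf,bdt,bdw,bfk,bft,bfv,bfw,bfz,bkw,bkz,btv,btw,btz,bvz,bwz,dfg,dgt,dgw,dgz,dtz,frz,krt,krz,ktz] rk=24  ker:dft,dfw,dtw,dwz,fgw,fkw,fkz,ftv,ftw,fvz,fwz,gtw,gtz,gwz,kwz,rtz,tvz,twz
∂3: piv[bdft,bdfw,bdtw,bfkw,bfkz,bftv,bftw,bfvz,bfwz,bkwz,btvz,dfgw,dgtw,dgtz,dgwz,dtwz] rk=16  ker:dftw,fkwz,gtwz
b_3=(19−16)−0=3

b_3=3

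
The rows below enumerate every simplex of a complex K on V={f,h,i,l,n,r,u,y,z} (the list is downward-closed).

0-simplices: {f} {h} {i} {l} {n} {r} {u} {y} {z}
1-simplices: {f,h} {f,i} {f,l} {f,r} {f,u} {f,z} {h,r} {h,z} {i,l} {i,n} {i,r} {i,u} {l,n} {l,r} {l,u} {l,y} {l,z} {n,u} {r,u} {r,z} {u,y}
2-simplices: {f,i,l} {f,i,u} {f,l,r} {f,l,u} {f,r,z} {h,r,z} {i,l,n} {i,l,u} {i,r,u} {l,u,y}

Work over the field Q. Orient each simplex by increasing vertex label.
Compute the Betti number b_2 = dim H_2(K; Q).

n_0=9 n_1=21 n_2=10  [Q]
∂1: piv[fh,fi,fl,fr,fu,fz,in,ly] rk=8  ker:hr,hz,il,ir,iu,ln,lr,lu,lz,nu,ru,rz,uy
∂2: piv[fil,fiu,flr,flu,frz,hrz,iln,iru,luy] rk=9  ker:ilu
b_2=(10−9)−0=1

b_2=1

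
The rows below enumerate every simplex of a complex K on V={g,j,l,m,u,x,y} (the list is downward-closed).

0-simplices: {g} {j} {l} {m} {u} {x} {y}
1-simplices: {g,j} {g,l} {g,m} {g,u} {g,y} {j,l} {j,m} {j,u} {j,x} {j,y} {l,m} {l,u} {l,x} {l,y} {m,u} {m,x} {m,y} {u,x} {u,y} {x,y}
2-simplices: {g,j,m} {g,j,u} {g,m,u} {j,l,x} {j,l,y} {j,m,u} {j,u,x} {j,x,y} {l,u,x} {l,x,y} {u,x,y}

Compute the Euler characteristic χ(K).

χ(K)=-2

n_0=7 n_1=20 n_2=11
χ=+7−20+11=-2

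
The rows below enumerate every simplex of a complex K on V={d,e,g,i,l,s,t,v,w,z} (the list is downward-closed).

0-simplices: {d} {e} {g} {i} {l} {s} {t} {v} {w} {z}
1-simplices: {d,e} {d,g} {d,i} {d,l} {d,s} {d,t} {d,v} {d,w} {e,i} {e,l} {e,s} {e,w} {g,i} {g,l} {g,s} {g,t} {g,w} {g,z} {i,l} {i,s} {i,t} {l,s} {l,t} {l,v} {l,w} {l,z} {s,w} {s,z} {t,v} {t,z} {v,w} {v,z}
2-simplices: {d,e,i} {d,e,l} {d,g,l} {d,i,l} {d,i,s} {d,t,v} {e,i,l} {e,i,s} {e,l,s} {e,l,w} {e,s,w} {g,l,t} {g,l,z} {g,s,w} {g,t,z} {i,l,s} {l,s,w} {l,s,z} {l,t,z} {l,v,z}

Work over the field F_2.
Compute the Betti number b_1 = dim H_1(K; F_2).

b_1=7

n_0=10 n_1=32 n_2=20  [Z2]
∂1: piv[de,dg,di,dl,ds,dt,dv,dw,gz] rk=9  ker:ei,el,es,ew,gi,gl,gs,gt,gw,il,is,it,ls,lt,lv,lw,lz,sw,sz,tv,tz,vw,vz
∂2: piv[dei,del,dgl,dil,dis,dtv,eis,els,elw,esw,glt,glz,gsw,gtz,lsz,lvz] rk=16  ker:eil,ils,lsw,ltz
b_1=(32−9)−16=7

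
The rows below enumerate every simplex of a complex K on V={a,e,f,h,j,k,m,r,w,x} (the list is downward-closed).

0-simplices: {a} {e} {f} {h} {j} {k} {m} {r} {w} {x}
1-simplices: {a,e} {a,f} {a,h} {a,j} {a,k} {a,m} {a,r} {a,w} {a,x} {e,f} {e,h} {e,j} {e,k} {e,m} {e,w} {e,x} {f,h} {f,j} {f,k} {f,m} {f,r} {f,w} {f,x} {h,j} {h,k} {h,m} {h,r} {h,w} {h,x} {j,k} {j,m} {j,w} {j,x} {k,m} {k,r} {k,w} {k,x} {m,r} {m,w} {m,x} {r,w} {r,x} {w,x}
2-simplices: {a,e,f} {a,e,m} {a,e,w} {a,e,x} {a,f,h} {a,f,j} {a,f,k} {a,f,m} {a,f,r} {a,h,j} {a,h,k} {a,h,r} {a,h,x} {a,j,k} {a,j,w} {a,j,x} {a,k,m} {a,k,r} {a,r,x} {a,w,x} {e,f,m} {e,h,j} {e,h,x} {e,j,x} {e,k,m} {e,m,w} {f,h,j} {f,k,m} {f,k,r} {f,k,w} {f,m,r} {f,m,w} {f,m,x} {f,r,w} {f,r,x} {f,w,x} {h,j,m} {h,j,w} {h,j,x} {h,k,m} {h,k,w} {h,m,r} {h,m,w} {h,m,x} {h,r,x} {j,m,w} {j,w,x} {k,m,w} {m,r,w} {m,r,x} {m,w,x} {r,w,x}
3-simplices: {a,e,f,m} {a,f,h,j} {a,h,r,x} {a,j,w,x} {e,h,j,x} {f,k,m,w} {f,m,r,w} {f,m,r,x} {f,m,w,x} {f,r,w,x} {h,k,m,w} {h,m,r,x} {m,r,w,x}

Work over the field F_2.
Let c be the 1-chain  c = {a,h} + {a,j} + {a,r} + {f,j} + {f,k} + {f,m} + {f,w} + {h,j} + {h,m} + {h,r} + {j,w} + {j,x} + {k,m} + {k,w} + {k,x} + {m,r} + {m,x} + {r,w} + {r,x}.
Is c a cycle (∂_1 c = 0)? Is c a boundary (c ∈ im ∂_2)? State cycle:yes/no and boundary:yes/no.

n_0=10 n_1=43 n_2=52 n_3=13  [Z2]
∂1: piv[ae,af,ah,aj,ak,am,ar,aw,ax] rk=9  ker:ef,eh,ej,ek,em,ew,ex,fh,fj,fk,fm,fr,fw,fx,hj,hk,hm,hr,hw,hx,jk,jm,jw,jx,km,kr,kw,kx,mr,mw,mx,rw,rx,wx
∂2: piv[aef,aem,aew,aex,afh,afj,afk,afm,afr,ahj,ahk,ahr,ahx,ajk,ajw,ajx,akm,akr,arx,awx,ehj,ehx,ekm,emw,fkw,fmr,fmw,fmx,frw,frx,hjm,hjw,hkm] rk=33  ker:efm,ejx,fhj,fkm,fkr,fwx,hjx,hkw,hmr,hmw,hmx,hrx,jmw,jwx,kmw,mrw,mrx,mwx,rwx
∂3: piv[aefm,afhj,ahrx,ajwx,ehjx,fkmw,fmrw,fmrx,fmwx,frwx,hkmw,hmrx] rk=12  ker:mrwx
∂1c = {a} + {j} + {m} + {r}

cycle:no boundary:no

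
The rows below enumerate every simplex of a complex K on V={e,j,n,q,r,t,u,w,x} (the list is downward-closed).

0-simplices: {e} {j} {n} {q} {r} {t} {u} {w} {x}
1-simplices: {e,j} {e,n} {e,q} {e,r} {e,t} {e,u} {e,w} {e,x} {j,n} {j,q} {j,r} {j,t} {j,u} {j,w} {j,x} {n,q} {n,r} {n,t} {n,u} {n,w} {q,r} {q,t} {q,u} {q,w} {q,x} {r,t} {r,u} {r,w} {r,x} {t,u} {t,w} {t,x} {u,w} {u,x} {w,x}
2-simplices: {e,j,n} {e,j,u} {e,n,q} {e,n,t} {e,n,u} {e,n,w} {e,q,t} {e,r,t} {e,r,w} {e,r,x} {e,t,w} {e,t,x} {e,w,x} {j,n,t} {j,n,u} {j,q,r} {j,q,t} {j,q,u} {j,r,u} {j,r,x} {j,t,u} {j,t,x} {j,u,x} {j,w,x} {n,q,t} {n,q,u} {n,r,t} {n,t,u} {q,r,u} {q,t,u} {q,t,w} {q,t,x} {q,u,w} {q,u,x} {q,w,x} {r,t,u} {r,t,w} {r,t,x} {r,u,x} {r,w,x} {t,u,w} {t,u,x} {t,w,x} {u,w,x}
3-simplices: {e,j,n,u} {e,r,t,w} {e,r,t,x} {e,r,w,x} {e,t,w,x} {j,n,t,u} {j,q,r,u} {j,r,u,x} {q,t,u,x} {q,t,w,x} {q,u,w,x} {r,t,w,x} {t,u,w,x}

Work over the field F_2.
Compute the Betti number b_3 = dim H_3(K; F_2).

n_0=9 n_1=35 n_2=44 n_3=13  [Z2]
∂1: piv[ej,en,eq,er,et,eu,ew,ex] rk=8  ker:jn,jq,jr,jt,ju,jw,jx,nq,nr,nt,nu,nw,qr,qt,qu,qw,qx,rt,ru,rw,rx,tu,tw,tx,uw,ux,wx
∂2: piv[ejn,eju,enq,ent,enu,enw,eqt,ert,erw,erx,etw,etx,ewx,jnt,jqr,jqt,jqu,jru,jrx,jtu,jtx,jux,jwx,nrt,qtw,qtx,quw] rk=27  ker:jnu,nqt,nqu,ntu,qru,qtu,qux,qwx,rtu,rtw,rtx,rux,rwx,tuw,tux,twx,uwx
∂3: piv[ejnu,ertw,ertx,erwx,etwx,jntu,jqru,jrux,qtux,qtwx,quwx,tuwx] rk=12  ker:rtwx
b_3=(13−12)−0=1

b_3=1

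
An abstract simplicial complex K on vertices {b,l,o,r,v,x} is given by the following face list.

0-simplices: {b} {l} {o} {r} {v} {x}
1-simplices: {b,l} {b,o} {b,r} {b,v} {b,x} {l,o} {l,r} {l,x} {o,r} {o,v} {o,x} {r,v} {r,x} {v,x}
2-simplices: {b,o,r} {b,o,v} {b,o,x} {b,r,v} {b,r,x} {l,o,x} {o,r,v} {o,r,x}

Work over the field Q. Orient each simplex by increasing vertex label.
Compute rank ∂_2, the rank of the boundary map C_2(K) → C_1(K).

rank∂_2=6

n_0=6 n_1=14 n_2=8  [Q]
∂1: piv[bl,bo,br,bv,bx] rk=5  ker:lo,lr,lx,or,ov,ox,rv,rx,vx
∂2: piv[bor,bov,box,brv,brx,lox] rk=6  ker:orv,orx
rk∂_2=6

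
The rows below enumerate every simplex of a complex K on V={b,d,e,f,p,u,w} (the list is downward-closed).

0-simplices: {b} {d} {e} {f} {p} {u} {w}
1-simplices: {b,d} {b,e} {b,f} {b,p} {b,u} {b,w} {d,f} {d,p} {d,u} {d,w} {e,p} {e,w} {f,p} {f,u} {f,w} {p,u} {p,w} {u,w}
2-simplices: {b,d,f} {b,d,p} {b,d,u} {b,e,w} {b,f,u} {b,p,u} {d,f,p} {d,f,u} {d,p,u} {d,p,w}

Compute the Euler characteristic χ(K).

χ(K)=-1

n_0=7 n_1=18 n_2=10
χ=+7−18+10=-1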